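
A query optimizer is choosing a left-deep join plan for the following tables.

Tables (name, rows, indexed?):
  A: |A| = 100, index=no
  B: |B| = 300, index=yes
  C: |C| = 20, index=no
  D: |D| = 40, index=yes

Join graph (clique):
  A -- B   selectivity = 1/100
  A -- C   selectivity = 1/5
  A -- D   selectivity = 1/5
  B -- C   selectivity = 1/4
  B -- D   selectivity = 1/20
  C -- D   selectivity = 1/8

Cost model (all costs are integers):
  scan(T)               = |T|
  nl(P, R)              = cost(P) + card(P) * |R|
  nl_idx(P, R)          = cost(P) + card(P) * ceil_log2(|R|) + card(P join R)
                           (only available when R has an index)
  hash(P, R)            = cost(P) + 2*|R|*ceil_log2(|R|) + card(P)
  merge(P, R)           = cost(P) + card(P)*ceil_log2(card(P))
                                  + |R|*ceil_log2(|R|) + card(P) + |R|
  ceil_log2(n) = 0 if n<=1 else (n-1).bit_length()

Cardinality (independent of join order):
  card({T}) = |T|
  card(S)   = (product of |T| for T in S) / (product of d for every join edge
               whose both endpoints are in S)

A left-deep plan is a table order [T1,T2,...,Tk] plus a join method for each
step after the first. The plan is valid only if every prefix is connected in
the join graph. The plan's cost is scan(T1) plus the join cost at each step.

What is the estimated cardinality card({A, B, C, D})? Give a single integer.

15

Tables in S: A(100), B(300), C(20), D(40)
Edges inside S: A-B(d=100), A-C(d=5), A-D(d=5), B-C(d=4), B-D(d=20), C-D(d=8)
numerator = 100 * 300 * 20 * 40 = 24000000
denominator = 100 * 5 * 5 * 4 * 20 * 8 = 1600000
card(S) = 24000000 / 1600000 = 15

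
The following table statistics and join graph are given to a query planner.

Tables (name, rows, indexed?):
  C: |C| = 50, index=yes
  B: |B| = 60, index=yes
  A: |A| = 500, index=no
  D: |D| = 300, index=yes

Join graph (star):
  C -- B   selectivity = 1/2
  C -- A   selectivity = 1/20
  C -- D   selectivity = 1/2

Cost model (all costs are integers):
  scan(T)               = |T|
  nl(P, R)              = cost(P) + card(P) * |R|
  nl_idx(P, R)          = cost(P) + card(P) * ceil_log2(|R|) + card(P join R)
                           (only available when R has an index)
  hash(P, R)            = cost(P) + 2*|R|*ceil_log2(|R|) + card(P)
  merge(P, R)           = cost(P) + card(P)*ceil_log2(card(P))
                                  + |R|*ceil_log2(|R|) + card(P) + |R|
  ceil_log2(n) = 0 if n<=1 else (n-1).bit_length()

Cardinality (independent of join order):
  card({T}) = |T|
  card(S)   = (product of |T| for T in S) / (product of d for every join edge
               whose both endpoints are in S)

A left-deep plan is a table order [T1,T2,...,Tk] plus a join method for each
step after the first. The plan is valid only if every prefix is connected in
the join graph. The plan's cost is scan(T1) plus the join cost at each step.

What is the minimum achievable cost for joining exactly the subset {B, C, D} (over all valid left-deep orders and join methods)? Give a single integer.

Selinger DP over subsets of {B,C,D}:
  {C}: scan cost=50, card=50
  {B}: scan cost=60, card=60
  {D}: scan cost=300, card=300
  {BC}: card=1500; try (C,hash)→720, (B,hash)→820, (B,merge)→820, (C,merge)→830, (B,nl_idx)→1850, (C,nl_idx)→1920 …(+2); best=720 via (C,hash)
  {CD}: card=7500; try (C,hash)→1200, (D,merge)→3400, (C,merge)→3650, (D,hash)→5500, (D,nl_idx)→8000, (C,nl_idx)→9600 …(+2); best=1200 via (C,hash)
  {BCD}: card=225000; try (D,hash)→7620, (B,hash)→9420, (D,merge)→21720, (B,merge)→106620, (D,nl_idx)→239220, (B,nl_idx)→271200 …(+2); best=7620 via (D,hash)

7620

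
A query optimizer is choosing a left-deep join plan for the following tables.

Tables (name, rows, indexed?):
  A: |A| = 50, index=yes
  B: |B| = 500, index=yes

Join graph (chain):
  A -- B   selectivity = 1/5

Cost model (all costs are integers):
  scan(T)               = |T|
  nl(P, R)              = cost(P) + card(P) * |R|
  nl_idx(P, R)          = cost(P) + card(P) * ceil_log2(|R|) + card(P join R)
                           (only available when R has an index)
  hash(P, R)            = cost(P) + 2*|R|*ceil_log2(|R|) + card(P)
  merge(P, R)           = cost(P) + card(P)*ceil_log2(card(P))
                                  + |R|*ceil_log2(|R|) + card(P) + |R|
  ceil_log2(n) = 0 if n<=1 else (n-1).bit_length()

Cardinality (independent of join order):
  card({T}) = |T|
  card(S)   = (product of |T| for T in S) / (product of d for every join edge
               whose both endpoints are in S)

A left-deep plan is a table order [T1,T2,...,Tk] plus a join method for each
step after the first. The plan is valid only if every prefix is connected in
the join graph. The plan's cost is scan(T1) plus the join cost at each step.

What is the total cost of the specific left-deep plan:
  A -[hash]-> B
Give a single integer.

9100

step 1: scan A: cost=50, card=50
step 2: join B via hash
    card(P join B) = 50*500/(5) = 5000
    cost = 50 + 2*500*9 + 50 = 9100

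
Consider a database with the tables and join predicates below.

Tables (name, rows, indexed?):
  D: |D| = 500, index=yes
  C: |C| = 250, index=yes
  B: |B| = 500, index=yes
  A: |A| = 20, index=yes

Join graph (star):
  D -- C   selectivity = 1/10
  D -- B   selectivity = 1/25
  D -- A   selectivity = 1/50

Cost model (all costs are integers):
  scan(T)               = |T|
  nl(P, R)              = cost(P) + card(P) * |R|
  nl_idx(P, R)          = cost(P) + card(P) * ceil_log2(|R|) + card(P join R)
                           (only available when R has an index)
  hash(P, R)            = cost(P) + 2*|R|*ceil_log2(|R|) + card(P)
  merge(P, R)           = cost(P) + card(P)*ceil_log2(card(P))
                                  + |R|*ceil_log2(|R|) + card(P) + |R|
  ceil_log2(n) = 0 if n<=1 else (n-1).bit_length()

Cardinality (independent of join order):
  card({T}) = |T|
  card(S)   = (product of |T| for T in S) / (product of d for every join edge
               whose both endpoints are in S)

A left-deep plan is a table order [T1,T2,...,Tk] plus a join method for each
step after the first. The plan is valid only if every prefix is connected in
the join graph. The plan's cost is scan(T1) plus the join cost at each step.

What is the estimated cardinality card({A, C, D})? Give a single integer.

Tables in S: A(20), C(250), D(500)
Edges inside S: D-C(d=10), D-A(d=50)
numerator = 20 * 250 * 500 = 2500000
denominator = 10 * 50 = 500
card(S) = 2500000 / 500 = 5000

5000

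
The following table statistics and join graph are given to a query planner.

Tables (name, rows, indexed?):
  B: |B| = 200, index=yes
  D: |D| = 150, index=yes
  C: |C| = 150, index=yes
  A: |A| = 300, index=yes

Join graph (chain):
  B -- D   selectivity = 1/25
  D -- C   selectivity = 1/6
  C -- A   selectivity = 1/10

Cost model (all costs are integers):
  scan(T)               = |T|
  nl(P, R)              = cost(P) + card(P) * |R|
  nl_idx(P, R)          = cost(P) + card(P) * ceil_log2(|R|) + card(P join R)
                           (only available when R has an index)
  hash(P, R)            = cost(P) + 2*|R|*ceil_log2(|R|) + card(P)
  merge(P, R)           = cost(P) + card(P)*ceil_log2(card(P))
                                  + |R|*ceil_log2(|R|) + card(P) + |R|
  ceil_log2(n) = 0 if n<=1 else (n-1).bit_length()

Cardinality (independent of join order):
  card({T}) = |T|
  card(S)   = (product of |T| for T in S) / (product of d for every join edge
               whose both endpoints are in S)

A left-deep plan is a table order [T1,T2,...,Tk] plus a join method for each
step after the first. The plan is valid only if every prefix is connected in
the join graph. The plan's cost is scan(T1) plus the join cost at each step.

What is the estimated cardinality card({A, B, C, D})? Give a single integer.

Tables in S: A(300), B(200), C(150), D(150)
Edges inside S: B-D(d=25), D-C(d=6), C-A(d=10)
numerator = 300 * 200 * 150 * 150 = 1350000000
denominator = 25 * 6 * 10 = 1500
card(S) = 1350000000 / 1500 = 900000

900000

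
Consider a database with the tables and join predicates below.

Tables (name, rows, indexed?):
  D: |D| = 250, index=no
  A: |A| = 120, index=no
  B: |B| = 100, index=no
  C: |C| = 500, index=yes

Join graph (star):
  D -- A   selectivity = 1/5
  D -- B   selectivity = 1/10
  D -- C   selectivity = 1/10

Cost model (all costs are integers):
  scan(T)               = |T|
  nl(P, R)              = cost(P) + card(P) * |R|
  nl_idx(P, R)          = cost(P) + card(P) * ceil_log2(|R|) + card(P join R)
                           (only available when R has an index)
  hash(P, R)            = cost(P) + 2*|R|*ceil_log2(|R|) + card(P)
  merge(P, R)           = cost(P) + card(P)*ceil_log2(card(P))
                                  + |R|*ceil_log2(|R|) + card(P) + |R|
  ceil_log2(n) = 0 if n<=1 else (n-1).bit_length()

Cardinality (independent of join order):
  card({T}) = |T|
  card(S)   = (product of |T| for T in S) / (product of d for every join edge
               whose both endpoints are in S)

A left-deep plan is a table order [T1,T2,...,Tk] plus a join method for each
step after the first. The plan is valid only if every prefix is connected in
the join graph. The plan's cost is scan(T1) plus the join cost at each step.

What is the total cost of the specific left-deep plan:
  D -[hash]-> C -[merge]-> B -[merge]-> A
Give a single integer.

step 1: scan D: cost=250, card=250
step 2: join C via hash
    card(P join C) = 250*500/(10) = 12500
    cost = 250 + 2*500*9 + 250 = 9500
step 3: join B via merge
    card(P join B) = 12500*100/(10) = 125000
    cost = 9500 + 12500*14 + 100*7 + 12500 + 100 = 197800
step 4: join A via merge
    card(P join A) = 125000*120/(5) = 3000000
    cost = 197800 + 125000*17 + 120*7 + 125000 + 120 = 2448760

2448760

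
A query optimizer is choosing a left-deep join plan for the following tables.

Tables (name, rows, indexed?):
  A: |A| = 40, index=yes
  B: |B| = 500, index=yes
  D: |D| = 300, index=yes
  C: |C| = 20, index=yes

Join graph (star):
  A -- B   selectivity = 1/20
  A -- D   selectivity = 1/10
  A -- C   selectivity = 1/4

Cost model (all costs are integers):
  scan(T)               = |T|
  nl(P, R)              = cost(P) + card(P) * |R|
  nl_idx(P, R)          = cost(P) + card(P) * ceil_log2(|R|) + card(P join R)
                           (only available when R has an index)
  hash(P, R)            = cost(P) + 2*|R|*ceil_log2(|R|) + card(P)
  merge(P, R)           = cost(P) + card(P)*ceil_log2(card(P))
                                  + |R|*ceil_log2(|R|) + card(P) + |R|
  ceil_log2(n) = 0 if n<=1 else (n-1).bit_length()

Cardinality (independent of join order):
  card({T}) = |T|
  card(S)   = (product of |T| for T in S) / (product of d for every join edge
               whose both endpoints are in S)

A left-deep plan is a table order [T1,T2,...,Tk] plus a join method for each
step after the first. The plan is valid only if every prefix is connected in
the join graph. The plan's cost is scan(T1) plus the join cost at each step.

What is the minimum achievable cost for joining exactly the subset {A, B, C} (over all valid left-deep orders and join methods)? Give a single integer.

Selinger DP over subsets of {A,B,C}:
  {A}: scan cost=40, card=40
  {B}: scan cost=500, card=500
  {C}: scan cost=20, card=20
  {AB}: card=1000; try (B,nl_idx)→1400, (A,hash)→1480, (A,nl_idx)→4500, (B,merge)→5320, (A,merge)→5780, (B,hash)→9080 …(+2); best=1400 via (B,nl_idx)
  {AC}: card=200; try (C,hash)→280, (A,nl_idx)→340, (A,merge)→420, (C,merge)→440, (C,nl_idx)→440, (A,hash)→520 …(+2); best=280 via (C,hash)
  {ABC}: card=5000; try (C,hash)→2600, (B,merge)→7080, (B,nl_idx)→7080, (B,hash)→9480, (C,nl_idx)→11400, (C,merge)→12520 …(+2); best=2600 via (C,hash)

2600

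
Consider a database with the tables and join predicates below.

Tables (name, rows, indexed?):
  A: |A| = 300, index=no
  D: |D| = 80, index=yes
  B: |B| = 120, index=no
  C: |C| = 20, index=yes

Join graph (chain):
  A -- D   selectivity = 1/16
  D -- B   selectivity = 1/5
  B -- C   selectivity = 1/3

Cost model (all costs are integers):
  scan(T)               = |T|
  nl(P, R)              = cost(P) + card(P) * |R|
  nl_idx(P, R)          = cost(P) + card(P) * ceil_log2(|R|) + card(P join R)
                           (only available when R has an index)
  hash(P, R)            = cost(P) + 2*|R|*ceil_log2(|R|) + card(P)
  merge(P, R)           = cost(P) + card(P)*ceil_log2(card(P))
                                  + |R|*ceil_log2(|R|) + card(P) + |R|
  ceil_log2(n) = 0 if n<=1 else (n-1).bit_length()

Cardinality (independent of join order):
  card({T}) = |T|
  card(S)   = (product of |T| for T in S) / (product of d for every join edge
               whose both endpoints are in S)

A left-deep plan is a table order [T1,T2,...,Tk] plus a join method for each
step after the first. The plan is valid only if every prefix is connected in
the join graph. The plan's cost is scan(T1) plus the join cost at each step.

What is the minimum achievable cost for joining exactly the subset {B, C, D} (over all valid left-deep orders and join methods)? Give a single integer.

Selinger DP over subsets of {B,C,D}:
  {D}: scan cost=80, card=80
  {B}: scan cost=120, card=120
  {C}: scan cost=20, card=20
  {BD}: card=1920; try (D,hash)→1360, (B,merge)→1680, (D,merge)→1720, (B,hash)→1840, (D,nl_idx)→2880, (B,nl)→9680 …(+1); best=1360 via (D,hash)
  {BC}: card=800; try (C,hash)→440, (B,merge)→1100, (C,merge)→1200, (C,nl_idx)→1520, (B,hash)→1720, (B,nl)→2420 …(+1); best=440 via (C,hash)
  {BCD}: card=12800; try (D,hash)→2360, (C,hash)→3480, (D,merge)→9880, (D,nl_idx)→18840, (C,nl_idx)→23760, (C,merge)→24520 …(+2); best=2360 via (D,hash)

2360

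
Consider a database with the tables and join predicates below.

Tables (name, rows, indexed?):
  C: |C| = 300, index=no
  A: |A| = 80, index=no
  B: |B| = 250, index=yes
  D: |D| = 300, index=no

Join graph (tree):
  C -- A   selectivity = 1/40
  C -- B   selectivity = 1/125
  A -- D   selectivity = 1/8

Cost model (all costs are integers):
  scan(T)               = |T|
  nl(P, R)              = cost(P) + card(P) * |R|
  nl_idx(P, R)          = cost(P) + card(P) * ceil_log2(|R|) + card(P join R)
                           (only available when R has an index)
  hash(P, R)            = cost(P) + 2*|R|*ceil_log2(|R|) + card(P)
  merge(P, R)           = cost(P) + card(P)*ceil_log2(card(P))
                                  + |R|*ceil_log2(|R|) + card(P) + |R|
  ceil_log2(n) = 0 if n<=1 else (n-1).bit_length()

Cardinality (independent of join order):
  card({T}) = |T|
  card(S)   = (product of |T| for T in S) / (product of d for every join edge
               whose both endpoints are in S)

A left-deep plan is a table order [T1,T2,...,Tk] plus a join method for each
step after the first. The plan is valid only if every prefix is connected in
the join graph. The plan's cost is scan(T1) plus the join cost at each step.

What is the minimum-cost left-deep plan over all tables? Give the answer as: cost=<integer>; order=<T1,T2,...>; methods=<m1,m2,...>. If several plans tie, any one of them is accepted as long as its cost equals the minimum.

Selinger DP (subsets sized 1..n):
  {C}: scan cost=300, card=300
  {A}: scan cost=80, card=80
  {B}: scan cost=250, card=250
  {D}: scan cost=300, card=300
  {AC}: card=600; try (A,hash)→1720, (C,merge)→3720, (A,merge)→3940, (C,hash)→5560, (C,nl)→24080, (A,nl)→24300; best=1720 via (A,hash)
  {BC}: card=600; try (B,nl_idx)→3300, (B,hash)→4600, (C,merge)→5500, (B,merge)→5550, (C,hash)→5900, (C,nl)→75250 …(+1); best=3300 via (B,nl_idx)
  {AD}: card=3000; try (A,hash)→1720, (D,merge)→3720, (A,merge)→3940, (D,hash)→5560, (D,nl)→24080, (A,nl)→24300; best=1720 via (A,hash)
  {ABC}: card=1200; try (A,hash)→5020, (B,hash)→6320, (B,nl_idx)→7720, (A,merge)→10540, (B,merge)→10570, (A,nl)→51300 …(+1); best=5020 via (A,hash)
  {ACD}: card=22500; try (D,hash)→7720, (C,hash)→10120, (D,merge)→11320, (C,merge)→43720, (D,nl)→181720, (C,nl)→901720; best=7720 via (D,hash)
  {ABCD}: card=45000; try (D,hash)→11620, (D,merge)→22420, (B,hash)→34220, (B,nl_idx)→232720, (D,nl)→365020, (B,merge)→369970 …(+1); best=11620 via (D,hash)

cost=11620; order=C,B,A,D; methods=nl_idx,hash,hash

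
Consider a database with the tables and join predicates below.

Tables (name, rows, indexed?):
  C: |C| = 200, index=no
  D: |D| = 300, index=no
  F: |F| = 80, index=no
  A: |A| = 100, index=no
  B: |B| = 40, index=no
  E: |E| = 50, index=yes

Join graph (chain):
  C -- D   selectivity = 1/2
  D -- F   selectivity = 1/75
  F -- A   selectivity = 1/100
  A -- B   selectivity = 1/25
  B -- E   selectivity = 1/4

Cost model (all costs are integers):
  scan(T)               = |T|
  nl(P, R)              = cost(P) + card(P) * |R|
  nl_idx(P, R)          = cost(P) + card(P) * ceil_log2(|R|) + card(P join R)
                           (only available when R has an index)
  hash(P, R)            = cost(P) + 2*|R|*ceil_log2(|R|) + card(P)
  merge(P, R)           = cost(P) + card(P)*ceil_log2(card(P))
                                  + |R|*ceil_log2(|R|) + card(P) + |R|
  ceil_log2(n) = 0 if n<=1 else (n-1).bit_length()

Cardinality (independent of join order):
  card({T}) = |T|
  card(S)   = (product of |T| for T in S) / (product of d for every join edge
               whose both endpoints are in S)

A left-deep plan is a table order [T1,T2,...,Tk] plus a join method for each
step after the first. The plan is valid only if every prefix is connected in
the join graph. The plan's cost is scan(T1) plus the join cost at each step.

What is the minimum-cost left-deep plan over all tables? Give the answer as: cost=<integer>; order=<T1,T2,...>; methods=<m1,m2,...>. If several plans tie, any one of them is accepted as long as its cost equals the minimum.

cost=14952; order=D,F,A,B,E,C; methods=hash,hash,hash,hash,hash

Selinger DP (subsets sized 1..n):
  {C}: scan cost=200, card=200
  {D}: scan cost=300, card=300
  {F}: scan cost=80, card=80
  {A}: scan cost=100, card=100
  {B}: scan cost=40, card=40
  {E}: scan cost=50, card=50
  {CD}: card=30000; try (C,hash)→3800, (D,merge)→5000, (C,merge)→5100, (D,hash)→5800, (D,nl)→60200, (C,nl)→60300; best=3800 via (C,hash)
  {DF}: card=320; try (F,hash)→1720, (D,merge)→3720, (F,merge)→3940, (D,hash)→5560, (D,nl)→24080, (F,nl)→24300; best=1720 via (F,hash)
  {AF}: card=80; try (F,hash)→1320, (A,merge)→1520, (F,merge)→1540, (A,hash)→1560, (A,nl)→8080, (F,nl)→8100; best=1320 via (F,hash)
  {AB}: card=160; try (B,hash)→680, (A,merge)→1120, (B,merge)→1180, (A,hash)→1480, (A,nl)→4040, (B,nl)→4100; best=680 via (B,hash)
  {BE}: card=500; try (B,hash)→580, (E,merge)→670, (E,hash)→680, (B,merge)→680, (E,nl_idx)→780, (E,nl)→2040 …(+1); best=580 via (B,hash)
  {CDF}: card=32000; try (C,hash)→5240, (C,merge)→6720, (F,hash)→34920, (C,nl)→65720, (F,merge)→484440, (F,nl)→2403800; best=5240 via (C,hash)
  {ADF}: card=320; try (A,hash)→3440, (D,merge)→4960, (A,merge)→5720, (D,hash)→6800, (D,nl)→25320, (A,nl)→33720; best=3440 via (A,hash)
  {ABF}: card=128; try (B,hash)→1880, (F,hash)→1960, (B,merge)→2240, (F,merge)→2760, (B,nl)→4520, (F,nl)→13480; best=1880 via (B,hash)
  {ABE}: card=2000; try (E,hash)→1440, (E,merge)→2470, (A,hash)→2480, (E,nl_idx)→3640, (A,merge)→6380, (E,nl)→8680 …(+1); best=1440 via (E,hash)
  {ACDF}: card=32000; try (C,hash)→6960, (C,merge)→8440, (A,hash)→38640, (C,nl)→67440, (A,merge)→518040, (A,nl)→3205240; best=6960 via (C,hash)
  {ABDF}: card=512; try (B,hash)→4240, (D,merge)→5904, (B,merge)→6920, (D,hash)→7408, (B,nl)→16240, (D,nl)→40280; best=4240 via (B,hash)
  {ABEF}: card=1600; try (E,hash)→2608, (E,merge)→3254, (E,nl_idx)→4248, (F,hash)→4560, (E,nl)→8280, (F,merge)→26080 …(+1); best=2608 via (E,hash)
  {ABCDF}: card=51200; try (C,hash)→7952, (C,merge)→11160, (B,hash)→39440, (C,nl)→106640, (B,merge)→519240, (B,nl)→1286960; best=7952 via (C,hash)
  {ABDEF}: card=6400; try (E,hash)→5352, (D,hash)→9608, (E,merge)→9710, (E,nl_idx)→13712, (D,merge)→24808, (E,nl)→29840 …(+1); best=5352 via (E,hash)
  {ABCDEF}: card=640000; try (C,hash)→14952, (E,hash)→59752, (C,merge)→96752, (E,merge)→878702, (E,nl_idx)→955152, (C,nl)→1285352 …(+1); best=14952 via (C,hash)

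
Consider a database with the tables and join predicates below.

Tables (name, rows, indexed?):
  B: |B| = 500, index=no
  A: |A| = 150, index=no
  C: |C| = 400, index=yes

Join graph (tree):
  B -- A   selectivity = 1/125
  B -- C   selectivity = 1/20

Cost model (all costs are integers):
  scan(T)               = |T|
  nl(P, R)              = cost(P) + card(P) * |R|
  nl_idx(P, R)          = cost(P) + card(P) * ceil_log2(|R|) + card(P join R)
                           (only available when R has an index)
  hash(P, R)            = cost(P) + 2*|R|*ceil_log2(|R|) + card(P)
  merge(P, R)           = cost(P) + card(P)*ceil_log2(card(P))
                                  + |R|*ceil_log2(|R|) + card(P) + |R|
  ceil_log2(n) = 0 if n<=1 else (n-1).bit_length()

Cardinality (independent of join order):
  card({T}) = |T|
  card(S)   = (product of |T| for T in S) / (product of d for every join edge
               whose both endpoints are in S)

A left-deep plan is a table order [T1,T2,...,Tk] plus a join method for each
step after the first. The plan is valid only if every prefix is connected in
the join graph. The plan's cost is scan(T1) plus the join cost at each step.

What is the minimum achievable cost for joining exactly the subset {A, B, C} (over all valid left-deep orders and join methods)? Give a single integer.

11200

Selinger DP over subsets of {A,B,C}:
  {B}: scan cost=500, card=500
  {A}: scan cost=150, card=150
  {C}: scan cost=400, card=400
  {AB}: card=600; try (A,hash)→3400, (B,merge)→6500, (A,merge)→6850, (B,hash)→9300, (B,nl)→75150, (A,nl)→75500; best=3400 via (A,hash)
  {BC}: card=10000; try (C,hash)→8200, (B,merge)→9400, (C,merge)→9500, (B,hash)→9800, (C,nl_idx)→15000, (B,nl)→200400 …(+1); best=8200 via (C,hash)
  {ABC}: card=12000; try (C,hash)→11200, (C,merge)→14000, (A,hash)→20600, (C,nl_idx)→20800, (A,merge)→159550, (C,nl)→243400 …(+1); best=11200 via (C,hash)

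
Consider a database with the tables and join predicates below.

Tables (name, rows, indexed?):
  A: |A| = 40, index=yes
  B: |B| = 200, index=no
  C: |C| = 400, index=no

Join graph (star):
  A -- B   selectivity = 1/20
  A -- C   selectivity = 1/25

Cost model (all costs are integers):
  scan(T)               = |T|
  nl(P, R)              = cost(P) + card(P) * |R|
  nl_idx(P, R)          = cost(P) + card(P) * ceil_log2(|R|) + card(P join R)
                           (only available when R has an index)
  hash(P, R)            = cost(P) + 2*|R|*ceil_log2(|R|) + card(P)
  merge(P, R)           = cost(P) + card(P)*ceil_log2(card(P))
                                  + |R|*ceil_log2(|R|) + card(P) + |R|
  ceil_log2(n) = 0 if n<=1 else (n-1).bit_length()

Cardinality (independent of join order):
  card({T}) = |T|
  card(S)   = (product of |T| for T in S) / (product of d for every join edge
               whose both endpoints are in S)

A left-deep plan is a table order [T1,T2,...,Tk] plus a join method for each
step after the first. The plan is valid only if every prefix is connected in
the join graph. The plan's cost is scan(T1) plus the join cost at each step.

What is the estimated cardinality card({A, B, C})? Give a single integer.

Tables in S: A(40), B(200), C(400)
Edges inside S: A-B(d=20), A-C(d=25)
numerator = 40 * 200 * 400 = 3200000
denominator = 20 * 25 = 500
card(S) = 3200000 / 500 = 6400

6400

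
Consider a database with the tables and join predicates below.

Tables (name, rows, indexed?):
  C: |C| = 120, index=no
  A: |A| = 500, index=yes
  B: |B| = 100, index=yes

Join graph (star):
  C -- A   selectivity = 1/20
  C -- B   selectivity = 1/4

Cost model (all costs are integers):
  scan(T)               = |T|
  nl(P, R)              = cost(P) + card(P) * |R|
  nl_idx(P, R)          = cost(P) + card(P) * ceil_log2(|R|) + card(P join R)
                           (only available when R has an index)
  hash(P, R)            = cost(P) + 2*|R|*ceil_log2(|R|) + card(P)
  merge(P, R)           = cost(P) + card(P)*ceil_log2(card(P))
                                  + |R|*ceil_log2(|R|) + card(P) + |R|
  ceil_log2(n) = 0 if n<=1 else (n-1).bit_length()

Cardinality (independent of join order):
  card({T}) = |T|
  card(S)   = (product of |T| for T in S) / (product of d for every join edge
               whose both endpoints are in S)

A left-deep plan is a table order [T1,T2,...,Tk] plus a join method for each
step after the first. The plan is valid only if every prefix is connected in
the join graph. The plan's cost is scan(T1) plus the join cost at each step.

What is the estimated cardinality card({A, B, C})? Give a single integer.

Tables in S: A(500), B(100), C(120)
Edges inside S: C-A(d=20), C-B(d=4)
numerator = 500 * 100 * 120 = 6000000
denominator = 20 * 4 = 80
card(S) = 6000000 / 80 = 75000

75000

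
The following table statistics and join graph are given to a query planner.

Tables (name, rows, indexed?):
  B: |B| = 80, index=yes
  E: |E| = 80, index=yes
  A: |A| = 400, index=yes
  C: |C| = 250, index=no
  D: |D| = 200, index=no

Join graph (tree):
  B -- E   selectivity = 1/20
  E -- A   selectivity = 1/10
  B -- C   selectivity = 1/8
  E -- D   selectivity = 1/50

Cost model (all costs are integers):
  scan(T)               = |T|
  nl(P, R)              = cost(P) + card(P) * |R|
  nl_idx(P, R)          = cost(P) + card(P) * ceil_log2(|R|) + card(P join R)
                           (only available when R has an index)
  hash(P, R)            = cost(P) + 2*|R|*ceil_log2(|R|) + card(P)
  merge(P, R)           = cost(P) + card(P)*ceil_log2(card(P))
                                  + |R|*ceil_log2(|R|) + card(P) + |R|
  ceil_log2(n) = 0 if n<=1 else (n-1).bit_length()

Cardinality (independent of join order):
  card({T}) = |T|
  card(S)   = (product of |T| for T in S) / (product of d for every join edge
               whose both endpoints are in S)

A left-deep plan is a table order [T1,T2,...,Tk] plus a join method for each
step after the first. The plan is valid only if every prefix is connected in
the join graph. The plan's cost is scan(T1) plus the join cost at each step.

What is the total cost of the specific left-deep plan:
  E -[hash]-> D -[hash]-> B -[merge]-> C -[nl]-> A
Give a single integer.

step 1: scan E: cost=80, card=80
step 2: join D via hash
    card(P join D) = 80*200/(50) = 320
    cost = 80 + 2*200*8 + 80 = 3360
step 3: join B via hash
    card(P join B) = 320*80/(20) = 1280
    cost = 3360 + 2*80*7 + 320 = 4800
step 4: join C via merge
    card(P join C) = 1280*250/(8) = 40000
    cost = 4800 + 1280*11 + 250*8 + 1280 + 250 = 22410
step 5: join A via nl
    card(P join A) = 40000*400/(10) = 1600000
    cost = 22410 + 40000*400 = 16022410

16022410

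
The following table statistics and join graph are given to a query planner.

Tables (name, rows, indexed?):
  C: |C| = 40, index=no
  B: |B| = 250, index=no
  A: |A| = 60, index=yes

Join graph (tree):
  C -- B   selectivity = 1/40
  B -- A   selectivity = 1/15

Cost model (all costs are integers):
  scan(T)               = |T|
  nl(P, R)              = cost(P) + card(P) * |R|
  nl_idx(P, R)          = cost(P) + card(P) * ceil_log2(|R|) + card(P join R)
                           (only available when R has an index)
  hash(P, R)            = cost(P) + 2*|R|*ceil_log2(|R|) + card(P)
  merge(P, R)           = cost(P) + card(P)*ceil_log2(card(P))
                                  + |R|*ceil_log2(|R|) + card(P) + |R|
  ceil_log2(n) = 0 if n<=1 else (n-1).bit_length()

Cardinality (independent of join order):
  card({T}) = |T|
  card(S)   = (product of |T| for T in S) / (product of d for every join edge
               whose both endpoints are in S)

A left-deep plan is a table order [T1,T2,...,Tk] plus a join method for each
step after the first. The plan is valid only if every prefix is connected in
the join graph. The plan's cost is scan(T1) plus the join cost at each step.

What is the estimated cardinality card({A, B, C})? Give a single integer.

Tables in S: A(60), B(250), C(40)
Edges inside S: C-B(d=40), B-A(d=15)
numerator = 60 * 250 * 40 = 600000
denominator = 40 * 15 = 600
card(S) = 600000 / 600 = 1000

1000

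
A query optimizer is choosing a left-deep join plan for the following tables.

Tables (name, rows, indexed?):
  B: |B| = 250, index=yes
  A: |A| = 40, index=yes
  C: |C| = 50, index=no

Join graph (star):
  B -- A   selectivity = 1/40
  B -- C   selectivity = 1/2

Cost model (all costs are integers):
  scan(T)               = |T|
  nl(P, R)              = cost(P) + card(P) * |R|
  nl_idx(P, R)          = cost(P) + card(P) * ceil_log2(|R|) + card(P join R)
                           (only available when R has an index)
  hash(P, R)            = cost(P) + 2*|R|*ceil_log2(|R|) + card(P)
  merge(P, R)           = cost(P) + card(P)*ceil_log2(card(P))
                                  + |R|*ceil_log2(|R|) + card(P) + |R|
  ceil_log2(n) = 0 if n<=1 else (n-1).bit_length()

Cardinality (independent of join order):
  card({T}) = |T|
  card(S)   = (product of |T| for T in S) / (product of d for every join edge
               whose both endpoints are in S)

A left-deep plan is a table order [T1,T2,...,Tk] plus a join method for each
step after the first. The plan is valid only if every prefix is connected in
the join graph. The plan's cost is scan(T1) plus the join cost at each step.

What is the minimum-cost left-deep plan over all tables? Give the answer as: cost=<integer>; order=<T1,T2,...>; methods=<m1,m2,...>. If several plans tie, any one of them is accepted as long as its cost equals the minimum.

Selinger DP (subsets sized 1..n):
  {B}: scan cost=250, card=250
  {A}: scan cost=40, card=40
  {C}: scan cost=50, card=50
  {AB}: card=250; try (B,nl_idx)→610, (A,hash)→980, (A,nl_idx)→2000, (B,merge)→2570, (A,merge)→2780, (B,hash)→4080 …(+2); best=610 via (B,nl_idx)
  {BC}: card=6250; try (C,hash)→1100, (B,merge)→2650, (C,merge)→2850, (B,hash)→4100, (B,nl_idx)→6700, (B,nl)→12550 …(+1); best=1100 via (C,hash)
  {ABC}: card=6250; try (C,hash)→1460, (C,merge)→3210, (A,hash)→7830, (C,nl)→13110, (A,nl_idx)→44850, (A,merge)→88880 …(+1); best=1460 via (C,hash)

cost=1460; order=A,B,C; methods=nl_idx,hash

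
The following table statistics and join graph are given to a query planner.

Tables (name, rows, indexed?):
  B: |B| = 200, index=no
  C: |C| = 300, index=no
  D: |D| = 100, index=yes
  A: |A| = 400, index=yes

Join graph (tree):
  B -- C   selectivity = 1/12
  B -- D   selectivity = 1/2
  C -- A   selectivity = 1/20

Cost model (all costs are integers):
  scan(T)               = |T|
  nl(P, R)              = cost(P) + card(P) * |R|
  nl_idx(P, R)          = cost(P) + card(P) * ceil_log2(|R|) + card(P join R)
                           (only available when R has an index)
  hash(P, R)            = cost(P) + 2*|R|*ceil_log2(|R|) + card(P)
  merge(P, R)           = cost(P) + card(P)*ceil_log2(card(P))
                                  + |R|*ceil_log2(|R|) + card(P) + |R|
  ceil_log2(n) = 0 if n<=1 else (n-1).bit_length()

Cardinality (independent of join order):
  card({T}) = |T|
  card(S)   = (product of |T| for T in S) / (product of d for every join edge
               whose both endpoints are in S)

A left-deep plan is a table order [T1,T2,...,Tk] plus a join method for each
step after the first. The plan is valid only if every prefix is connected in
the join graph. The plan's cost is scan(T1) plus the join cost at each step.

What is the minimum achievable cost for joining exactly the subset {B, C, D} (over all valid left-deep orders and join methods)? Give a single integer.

Selinger DP over subsets of {B,C,D}:
  {B}: scan cost=200, card=200
  {C}: scan cost=300, card=300
  {D}: scan cost=100, card=100
  {BC}: card=5000; try (B,hash)→3800, (C,merge)→5000, (B,merge)→5100, (C,hash)→5800, (C,nl)→60200, (B,nl)→60300; best=3800 via (B,hash)
  {BD}: card=10000; try (D,hash)→1800, (B,merge)→2700, (D,merge)→2800, (B,hash)→3400, (D,nl_idx)→11600, (B,nl)→20100 …(+1); best=1800 via (D,hash)
  {BCD}: card=250000; try (D,hash)→10200, (C,hash)→17200, (D,merge)→74600, (C,merge)→154800, (D,nl_idx)→288800, (D,nl)→503800 …(+1); best=10200 via (D,hash)

10200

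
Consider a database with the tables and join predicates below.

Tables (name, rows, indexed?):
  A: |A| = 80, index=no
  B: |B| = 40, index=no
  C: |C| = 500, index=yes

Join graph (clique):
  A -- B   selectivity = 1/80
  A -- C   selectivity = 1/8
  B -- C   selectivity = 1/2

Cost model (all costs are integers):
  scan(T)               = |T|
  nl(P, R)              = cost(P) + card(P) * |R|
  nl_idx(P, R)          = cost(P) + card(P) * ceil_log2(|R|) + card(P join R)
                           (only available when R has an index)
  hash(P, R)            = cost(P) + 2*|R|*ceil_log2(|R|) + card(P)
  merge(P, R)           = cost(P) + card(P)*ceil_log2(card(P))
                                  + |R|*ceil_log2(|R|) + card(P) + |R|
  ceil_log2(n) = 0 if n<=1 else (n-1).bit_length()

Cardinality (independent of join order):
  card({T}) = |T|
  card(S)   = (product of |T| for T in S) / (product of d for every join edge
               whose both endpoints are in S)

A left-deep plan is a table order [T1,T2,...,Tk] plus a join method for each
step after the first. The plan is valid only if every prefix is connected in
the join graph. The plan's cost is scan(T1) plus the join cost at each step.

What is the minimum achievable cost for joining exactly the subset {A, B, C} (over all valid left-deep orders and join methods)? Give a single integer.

2250

Selinger DP over subsets of {A,B,C}:
  {A}: scan cost=80, card=80
  {B}: scan cost=40, card=40
  {C}: scan cost=500, card=500
  {AB}: card=40; try (B,hash)→640, (A,merge)→960, (B,merge)→1000, (A,hash)→1200, (A,nl)→3240, (B,nl)→3280; best=640 via (B,hash)
  {AC}: card=5000; try (A,hash)→2120, (C,merge)→5720, (C,nl_idx)→5800, (A,merge)→6140, (C,hash)→9160, (C,nl)→40080 …(+1); best=2120 via (A,hash)
  {BC}: card=10000; try (B,hash)→1480, (C,merge)→5320, (B,merge)→5780, (C,hash)→9080, (C,nl_idx)→10400, (C,nl)→20040 …(+1); best=1480 via (B,hash)
  {ABC}: card=1250; try (C,nl_idx)→2250, (C,merge)→5920, (B,hash)→7600, (C,hash)→9680, (A,hash)→12600, (C,nl)→20640 …(+4); best=2250 via (C,nl_idx)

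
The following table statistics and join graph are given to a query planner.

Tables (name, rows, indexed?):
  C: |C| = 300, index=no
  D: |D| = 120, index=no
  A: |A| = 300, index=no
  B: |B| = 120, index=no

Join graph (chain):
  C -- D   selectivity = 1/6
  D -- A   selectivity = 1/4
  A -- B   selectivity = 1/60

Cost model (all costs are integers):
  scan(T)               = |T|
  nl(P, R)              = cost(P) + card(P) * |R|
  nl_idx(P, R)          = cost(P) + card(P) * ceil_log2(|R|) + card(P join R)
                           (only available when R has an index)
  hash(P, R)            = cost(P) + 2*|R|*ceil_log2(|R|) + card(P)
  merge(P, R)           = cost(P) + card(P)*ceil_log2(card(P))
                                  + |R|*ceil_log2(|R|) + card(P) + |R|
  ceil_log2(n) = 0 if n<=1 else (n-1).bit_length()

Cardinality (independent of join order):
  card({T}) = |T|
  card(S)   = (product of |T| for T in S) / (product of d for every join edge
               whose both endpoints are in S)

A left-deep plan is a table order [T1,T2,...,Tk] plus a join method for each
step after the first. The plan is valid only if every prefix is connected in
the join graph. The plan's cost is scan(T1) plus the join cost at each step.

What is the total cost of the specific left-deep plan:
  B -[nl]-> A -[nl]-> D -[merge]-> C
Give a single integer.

step 1: scan B: cost=120, card=120
step 2: join A via nl
    card(P join A) = 120*300/(60) = 600
    cost = 120 + 120*300 = 36120
step 3: join D via nl
    card(P join D) = 600*120/(4) = 18000
    cost = 36120 + 600*120 = 108120
step 4: join C via merge
    card(P join C) = 18000*300/(6) = 900000
    cost = 108120 + 18000*15 + 300*9 + 18000 + 300 = 399120

399120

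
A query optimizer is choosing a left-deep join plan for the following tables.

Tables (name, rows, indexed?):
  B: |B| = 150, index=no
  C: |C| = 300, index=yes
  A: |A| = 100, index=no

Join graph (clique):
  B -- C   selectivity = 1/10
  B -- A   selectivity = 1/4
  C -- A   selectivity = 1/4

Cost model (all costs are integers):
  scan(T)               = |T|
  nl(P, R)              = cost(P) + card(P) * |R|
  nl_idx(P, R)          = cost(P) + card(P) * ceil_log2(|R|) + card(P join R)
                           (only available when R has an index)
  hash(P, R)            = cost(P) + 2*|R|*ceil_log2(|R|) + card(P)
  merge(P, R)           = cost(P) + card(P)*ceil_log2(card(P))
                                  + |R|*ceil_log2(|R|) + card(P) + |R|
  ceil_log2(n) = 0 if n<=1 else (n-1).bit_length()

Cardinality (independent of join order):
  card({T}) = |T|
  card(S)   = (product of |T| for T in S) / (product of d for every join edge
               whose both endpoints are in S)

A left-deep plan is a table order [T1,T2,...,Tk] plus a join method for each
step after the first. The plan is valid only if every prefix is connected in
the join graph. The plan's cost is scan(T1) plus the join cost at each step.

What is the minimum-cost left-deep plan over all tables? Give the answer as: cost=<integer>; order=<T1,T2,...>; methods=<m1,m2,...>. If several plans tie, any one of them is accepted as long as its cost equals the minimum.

Selinger DP (subsets sized 1..n):
  {B}: scan cost=150, card=150
  {C}: scan cost=300, card=300
  {A}: scan cost=100, card=100
  {BC}: card=4500; try (B,hash)→3000, (C,merge)→4500, (B,merge)→4650, (C,hash)→5700, (C,nl_idx)→6000, (C,nl)→45150 …(+1); best=3000 via (B,hash)
  {AB}: card=3750; try (A,hash)→1700, (B,merge)→2250, (A,merge)→2300, (B,hash)→2600, (B,nl)→15100, (A,nl)→15150; best=1700 via (A,hash)
  {AC}: card=7500; try (A,hash)→2000, (C,merge)→3900, (A,merge)→4100, (C,hash)→5600, (C,nl_idx)→8500, (C,nl)→30100 …(+1); best=2000 via (A,hash)
  {ABC}: card=28125; try (A,hash)→8900, (C,hash)→10850, (B,hash)→11900, (C,merge)→53450, (C,nl_idx)→63575, (A,merge)→66800 …(+4); best=8900 via (A,hash)

cost=8900; order=C,B,A; methods=hash,hash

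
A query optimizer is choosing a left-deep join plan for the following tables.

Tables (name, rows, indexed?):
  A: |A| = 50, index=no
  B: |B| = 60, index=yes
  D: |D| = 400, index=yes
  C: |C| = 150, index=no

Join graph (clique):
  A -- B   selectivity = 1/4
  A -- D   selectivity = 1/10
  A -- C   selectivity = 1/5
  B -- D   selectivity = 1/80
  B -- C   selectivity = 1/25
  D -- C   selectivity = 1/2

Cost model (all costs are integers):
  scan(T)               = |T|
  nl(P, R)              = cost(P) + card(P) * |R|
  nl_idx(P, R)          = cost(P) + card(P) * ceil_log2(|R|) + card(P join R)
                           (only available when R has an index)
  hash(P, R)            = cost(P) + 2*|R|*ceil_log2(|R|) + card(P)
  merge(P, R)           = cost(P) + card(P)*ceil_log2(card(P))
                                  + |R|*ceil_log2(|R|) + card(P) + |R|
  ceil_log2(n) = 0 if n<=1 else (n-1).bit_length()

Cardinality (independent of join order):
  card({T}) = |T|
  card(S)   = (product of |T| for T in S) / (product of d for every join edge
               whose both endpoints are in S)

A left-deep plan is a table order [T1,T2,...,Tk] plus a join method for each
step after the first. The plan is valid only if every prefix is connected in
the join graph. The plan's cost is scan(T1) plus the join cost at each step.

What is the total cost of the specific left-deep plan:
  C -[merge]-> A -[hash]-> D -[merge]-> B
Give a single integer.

step 1: scan C: cost=150, card=150
step 2: join A via merge
    card(P join A) = 150*50/(5) = 1500
    cost = 150 + 150*8 + 50*6 + 150 + 50 = 1850
step 3: join D via hash
    card(P join D) = 1500*400/(10*2) = 30000
    cost = 1850 + 2*400*9 + 1500 = 10550
step 4: join B via merge
    card(P join B) = 30000*60/(4*80*25) = 225
    cost = 10550 + 30000*15 + 60*6 + 30000 + 60 = 490970

490970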